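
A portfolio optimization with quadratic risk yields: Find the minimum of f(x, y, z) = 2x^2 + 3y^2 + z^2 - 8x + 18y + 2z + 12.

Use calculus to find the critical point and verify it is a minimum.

f(x,y,z) = 2x^2 + 3y^2 + z^2 - 8x + 18y + 2z + 12
df/dx = 4x + (-8) = 0 => x = 2
df/dy = 6y + (18) = 0 => y = -3
df/dz = 2z + (2) = 0 => z = -1
f(2,-3,-1) = 2*(2)^2 + 3*(-3)^2 + 1*(-1)^2 + -8*(2) + 18*(-3) + 2*(-1) + 12 = -24
Hessian is diagonal with entries 4, 6, 2 > 0, confirmed minimum.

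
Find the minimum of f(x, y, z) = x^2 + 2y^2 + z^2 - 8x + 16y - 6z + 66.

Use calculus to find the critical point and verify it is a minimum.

f(x,y,z) = x^2 + 2y^2 + z^2 - 8x + 16y - 6z + 66
df/dx = 2x + (-8) = 0 => x = 4
df/dy = 4y + (16) = 0 => y = -4
df/dz = 2z + (-6) = 0 => z = 3
f(4,-4,3) = 1*(4)^2 + 2*(-4)^2 + 1*(3)^2 + -8*(4) + 16*(-4) + -6*(3) + 66 = 9
Hessian is diagonal with entries 2, 4, 2 > 0, confirmed minimum.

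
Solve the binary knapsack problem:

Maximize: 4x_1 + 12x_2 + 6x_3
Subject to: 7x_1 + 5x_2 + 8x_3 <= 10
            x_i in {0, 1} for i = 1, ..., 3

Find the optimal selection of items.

Items: item 1 (v=4, w=7), item 2 (v=12, w=5), item 3 (v=6, w=8)
Capacity: 10
Checking all 8 subsets (w = total weight, v = total value):
  {}: w = 0, v = 0
  {1}: w = 7, v = 4
  {2}: w = 5, v = 12
  {3}: w = 8, v = 6
  {1, 2}: w = 12 > 10, infeasible
  {1, 3}: w = 15 > 10, infeasible
  {2, 3}: w = 13 > 10, infeasible
  {1, 2, 3}: w = 20 > 10, infeasible
Best feasible subset: items [2]
Total weight: 5 <= 10, total value: 12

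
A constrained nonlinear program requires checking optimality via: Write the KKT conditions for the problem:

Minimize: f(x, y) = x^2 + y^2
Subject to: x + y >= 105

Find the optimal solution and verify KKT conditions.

KKT conditions for min x^2 + y^2 s.t. x + y >= 105:
Stationarity: 2x = mu, 2y = mu
So x = y = mu/2.
Complementary slackness: mu*(x + y - 105) = 0
Primal feasibility: x + y >= 105; dual feasibility: mu >= 0
If mu = 0 then x = y = 0, but 0 + 0 < 105 is infeasible, so the constraint is active.
Constraint active: x + y = 2*(mu/2) = 105 => mu = 105
x = y = 105/2, f = 11025/2
Verify: stationarity 2*(105/2) = 105 = mu; primal 105/2 + 105/2 = 105 >= 105; dual mu = 105 >= 0; complementary slackness 105*(105 - 105) = 0. All KKT conditions hold.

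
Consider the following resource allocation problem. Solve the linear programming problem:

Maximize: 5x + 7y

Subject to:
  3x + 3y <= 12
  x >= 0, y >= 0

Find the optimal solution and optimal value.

The feasible region has vertices at [(0, 0), (4, 0), (0, 4)].
Checking objective 5x + 7y at each vertex:
  (0, 0): 5*0 + 7*0 = 0
  (4, 0): 5*4 + 7*0 = 20
  (0, 4): 5*0 + 7*4 = 28
Maximum is 28 at (0, 4).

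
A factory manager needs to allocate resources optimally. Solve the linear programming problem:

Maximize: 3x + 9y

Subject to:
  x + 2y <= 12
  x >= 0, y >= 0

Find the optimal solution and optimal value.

The feasible region has vertices at [(0, 0), (12, 0), (0, 6)].
Checking objective 3x + 9y at each vertex:
  (0, 0): 3*0 + 9*0 = 0
  (12, 0): 3*12 + 9*0 = 36
  (0, 6): 3*0 + 9*6 = 54
Maximum is 54 at (0, 6).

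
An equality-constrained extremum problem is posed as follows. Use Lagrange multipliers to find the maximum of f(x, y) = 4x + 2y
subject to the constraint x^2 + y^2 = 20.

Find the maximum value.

Set up Lagrange conditions: grad f = lambda * grad g
  4 = 2*lambda*x
  2 = 2*lambda*y
From these: x/y = 4/2, so x = 4t, y = 2t for some t.
Substitute into constraint: (4t)^2 + (2t)^2 = 20
  t^2 * 20 = 20
  t = sqrt(20/20)
Maximum = 4*x + 2*y = (4^2 + 2^2)*t = 20 * sqrt(20/20) = 20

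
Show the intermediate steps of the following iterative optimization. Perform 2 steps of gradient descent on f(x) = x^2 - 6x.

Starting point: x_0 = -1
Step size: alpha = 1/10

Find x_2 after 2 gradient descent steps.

f(x) = x^2 - 6x, f'(x) = 2x + (-6)
Step 1: f'(-1) = -8, x_1 = -1 - 1/10 * -8 = -1/5
Step 2: f'(-1/5) = -32/5, x_2 = -1/5 - 1/10 * -32/5 = 11/25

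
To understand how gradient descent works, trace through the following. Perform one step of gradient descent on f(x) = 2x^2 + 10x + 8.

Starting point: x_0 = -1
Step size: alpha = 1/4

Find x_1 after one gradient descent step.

f(x) = 2x^2 + 10x + 8
f'(x) = 4x + 10
f'(-1) = 4*-1 + (10) = 6
x_1 = x_0 - alpha * f'(x_0) = -1 - 1/4 * 6 = -5/2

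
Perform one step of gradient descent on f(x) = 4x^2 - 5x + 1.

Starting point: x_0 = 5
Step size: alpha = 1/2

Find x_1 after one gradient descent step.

f(x) = 4x^2 - 5x + 1
f'(x) = 8x - 5
f'(5) = 8*5 + (-5) = 35
x_1 = x_0 - alpha * f'(x_0) = 5 - 1/2 * 35 = -25/2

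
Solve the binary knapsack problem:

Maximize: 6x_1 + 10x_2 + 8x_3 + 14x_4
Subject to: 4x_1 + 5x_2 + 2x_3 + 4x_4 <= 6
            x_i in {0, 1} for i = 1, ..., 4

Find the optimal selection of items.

Items: item 1 (v=6, w=4), item 2 (v=10, w=5), item 3 (v=8, w=2), item 4 (v=14, w=4)
Capacity: 6
Checking all 16 subsets (w = total weight, v = total value):
  {}: w = 0, v = 0
  {1}: w = 4, v = 6
  {2}: w = 5, v = 10
  {3}: w = 2, v = 8
  {4}: w = 4, v = 14
  {1, 2}: w = 9 > 6, infeasible
  {1, 3}: w = 6, v = 14
  {1, 4}: w = 8 > 6, infeasible
  {2, 3}: w = 7 > 6, infeasible
  {2, 4}: w = 9 > 6, infeasible
  {3, 4}: w = 6, v = 22
  {1, 2, 3}: w = 11 > 6, infeasible
  {1, 2, 4}: w = 13 > 6, infeasible
  {1, 3, 4}: w = 10 > 6, infeasible
  {2, 3, 4}: w = 11 > 6, infeasible
  {1, 2, 3, 4}: w = 15 > 6, infeasible
Best feasible subset: items [3, 4]
Total weight: 6 <= 6, total value: 22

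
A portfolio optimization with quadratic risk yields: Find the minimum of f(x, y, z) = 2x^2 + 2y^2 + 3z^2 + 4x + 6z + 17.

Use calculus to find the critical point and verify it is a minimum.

f(x,y,z) = 2x^2 + 2y^2 + 3z^2 + 4x + 6z + 17
df/dx = 4x + (4) = 0 => x = -1
df/dy = 4y + (0) = 0 => y = 0
df/dz = 6z + (6) = 0 => z = -1
f(-1,0,-1) = 2*(-1)^2 + 2*(0)^2 + 3*(-1)^2 + 4*(-1) + 6*(-1) + 17 = 12
Hessian is diagonal with entries 4, 4, 6 > 0, confirmed minimum.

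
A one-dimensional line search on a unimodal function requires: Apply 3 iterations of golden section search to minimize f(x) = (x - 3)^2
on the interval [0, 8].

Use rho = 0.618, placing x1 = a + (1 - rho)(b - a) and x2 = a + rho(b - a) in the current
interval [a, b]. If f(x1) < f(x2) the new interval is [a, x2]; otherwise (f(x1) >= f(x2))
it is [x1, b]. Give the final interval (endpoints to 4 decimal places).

Golden section search for min of f(x) = (x - 3)^2 on [0, 8].
Each step: x1 = a + (1 - rho)(b - a), x2 = a + rho(b - a); if f(x1) < f(x2) keep [a, x2], otherwise keep [x1, b].
Step 1: [0.0000, 8.0000], x1=3.0560 (f=0.0031), x2=4.9440 (f=3.7791); f(x1) < f(x2) => keep [0.0000, 4.9440]
Step 2: [0.0000, 4.9440], x1=1.8886 (f=1.2352), x2=3.0554 (f=0.0031); f(x1) > f(x2) => keep [1.8886, 4.9440]
Step 3: [1.8886, 4.9440], x1=3.0558 (f=0.0031), x2=3.7768 (f=0.6035); f(x1) < f(x2) => keep [1.8886, 3.7768]
Final interval: [1.8886, 3.7768]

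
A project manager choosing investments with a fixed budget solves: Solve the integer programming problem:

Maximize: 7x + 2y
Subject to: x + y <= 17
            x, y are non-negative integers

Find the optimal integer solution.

Objective: 7x + 2y, constraint: x + y <= 17
Coefficient of x is 7 >= coefficient of y is 2, so allocate the entire budget to x.
Optimal: x = 17, y = 0, value = 119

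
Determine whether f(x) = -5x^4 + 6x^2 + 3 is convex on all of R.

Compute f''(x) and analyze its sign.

f(x) = -5x^4 + 6x^2 + 3
f'(x) = -20x^3 + 12x
f''(x) = -60x^2 + 12
f''(x) = -60x^2 + 12 -> -inf as |x| -> inf
Therefore, f is not globally convex on R.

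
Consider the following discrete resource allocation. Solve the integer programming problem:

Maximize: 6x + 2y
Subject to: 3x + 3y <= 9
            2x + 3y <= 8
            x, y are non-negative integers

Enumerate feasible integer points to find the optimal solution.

Constraint 1: 3x + 3y <= 9
Constraint 2: 2x + 3y <= 8
Feasible x range (need y >= 0): 0 <= x <= min(9/3, 8/2) => x in {0, ..., 3}.
Enumerate feasible integer points row by row (the coefficient of y is 2 > 0, so for each x the largest feasible y gives the best value):
  x = 0: y <= min((9 - 3*0)/3, (8 - 2*0)/3) => y in {0, ..., 2}; best 6*0 + 2*2 = 4
  x = 1: y <= min((9 - 3*1)/3, (8 - 2*1)/3) => y in {0, ..., 2}; best 6*1 + 2*2 = 10
  x = 2: y <= min((9 - 3*2)/3, (8 - 2*2)/3) => y in {0, ..., 1}; best 6*2 + 2*1 = 14
  x = 3: y <= min((9 - 3*3)/3, (8 - 2*3)/3) => y in {0}; best 6*3 + 2*0 = 18
The maximum 6x + 2y = 18 is achieved at x = 3, y = 0.
Check: 3*3 + 3*0 = 9 <= 9 and 2*3 + 3*0 = 6 <= 8.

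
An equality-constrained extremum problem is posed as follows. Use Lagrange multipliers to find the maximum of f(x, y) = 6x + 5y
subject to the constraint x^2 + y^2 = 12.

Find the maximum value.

Set up Lagrange conditions: grad f = lambda * grad g
  6 = 2*lambda*x
  5 = 2*lambda*y
From these: x/y = 6/5, so x = 6t, y = 5t for some t.
Substitute into constraint: (6t)^2 + (5t)^2 = 12
  t^2 * 61 = 12
  t = sqrt(12/61)
Maximum = 6*x + 5*y = (6^2 + 5^2)*t = 61 * sqrt(12/61) = sqrt(732)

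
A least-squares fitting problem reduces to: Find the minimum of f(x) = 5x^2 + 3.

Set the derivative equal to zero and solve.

f(x) = 5x^2 + 3
f'(x) = 10x + (0) = 0
x = 0/10 = 0
f(0) = 3
Since f''(x) = 10 > 0, this is a minimum.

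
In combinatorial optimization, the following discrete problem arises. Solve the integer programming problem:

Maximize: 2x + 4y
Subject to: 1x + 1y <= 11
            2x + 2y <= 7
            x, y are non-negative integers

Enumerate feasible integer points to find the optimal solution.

Constraint 1: 1x + 1y <= 11
Constraint 2: 2x + 2y <= 7
Feasible x range (need y >= 0): 0 <= x <= min(11/1, 7/2) => x in {0, ..., 3}.
Enumerate feasible integer points row by row (the coefficient of y is 4 > 0, so for each x the largest feasible y gives the best value):
  x = 0: y <= min((11 - 1*0)/1, (7 - 2*0)/2) => y in {0, ..., 3}; best 2*0 + 4*3 = 12
  x = 1: y <= min((11 - 1*1)/1, (7 - 2*1)/2) => y in {0, ..., 2}; best 2*1 + 4*2 = 10
  x = 2: y <= min((11 - 1*2)/1, (7 - 2*2)/2) => y in {0, ..., 1}; best 2*2 + 4*1 = 8
  x = 3: y <= min((11 - 1*3)/1, (7 - 2*3)/2) => y in {0}; best 2*3 + 4*0 = 6
The maximum 2x + 4y = 12 is achieved at x = 0, y = 3.
Check: 1*0 + 1*3 = 3 <= 11 and 2*0 + 2*3 = 6 <= 7.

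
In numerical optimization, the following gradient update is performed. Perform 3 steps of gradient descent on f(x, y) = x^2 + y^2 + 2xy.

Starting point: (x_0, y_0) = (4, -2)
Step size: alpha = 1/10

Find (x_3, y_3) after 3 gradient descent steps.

f(x,y) = x^2 + y^2 + 2xy
grad_x = 2x + 2y, grad_y = 2y + 2x
Step 1: grad = (4, 4), (18/5, -12/5)
Step 2: grad = (12/5, 12/5), (84/25, -66/25)
Step 3: grad = (36/25, 36/25), (402/125, -348/125)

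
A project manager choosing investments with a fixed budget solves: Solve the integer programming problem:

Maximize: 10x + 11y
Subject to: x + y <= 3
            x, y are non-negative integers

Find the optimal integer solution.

Objective: 10x + 11y, constraint: x + y <= 3
Coefficient of y is 11 > coefficient of x is 10, so allocate the entire budget to y.
Optimal: x = 0, y = 3, value = 33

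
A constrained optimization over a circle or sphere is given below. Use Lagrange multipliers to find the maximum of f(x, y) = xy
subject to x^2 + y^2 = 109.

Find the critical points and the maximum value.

Lagrange conditions: y = 2*lambda*x and x = 2*lambda*y
If x = 0 then y = 0, violating the constraint, so x, y != 0.
Dividing: y/x = x/y => x^2 = y^2 => y = x or y = -x
Constraint: 2x^2 = 109 => x^2 = 109/2 => x = +/-sqrt(109/2)
Critical points: (sqrt(109/2), sqrt(109/2)), (-sqrt(109/2), -sqrt(109/2)), (sqrt(109/2), -sqrt(109/2)), (-sqrt(109/2), sqrt(109/2))
  y = x:  xy = x^2 = 109/2  at (sqrt(109/2), sqrt(109/2)) and (-sqrt(109/2), -sqrt(109/2))
  y = -x: xy = -x^2 = -109/2 at (sqrt(109/2), -sqrt(109/2)) and (-sqrt(109/2), sqrt(109/2))
Maximum xy = 109/2 at (sqrt(109/2), sqrt(109/2)) and (-sqrt(109/2), -sqrt(109/2))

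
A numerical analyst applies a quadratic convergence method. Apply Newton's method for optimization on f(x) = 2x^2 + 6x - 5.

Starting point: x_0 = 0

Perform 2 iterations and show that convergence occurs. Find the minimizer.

f(x) = 2x^2 + 6x - 5, f'(x) = 4x + (6), f''(x) = 4
Step 1: f'(0) = 6, x_1 = 0 - 6/4 = -3/2
Step 2: f'(-3/2) = 0, x_2 = -3/2 (converged)
Newton's method converges in 1 step for quadratics.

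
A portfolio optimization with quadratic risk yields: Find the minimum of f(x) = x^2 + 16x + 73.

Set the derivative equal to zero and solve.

f(x) = x^2 + 16x + 73
f'(x) = 2x + (16) = 0
x = -16/2 = -8
f(-8) = 9
Since f''(x) = 2 > 0, this is a minimum.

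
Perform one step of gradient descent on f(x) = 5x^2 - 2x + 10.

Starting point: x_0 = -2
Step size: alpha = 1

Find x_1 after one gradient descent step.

f(x) = 5x^2 - 2x + 10
f'(x) = 10x - 2
f'(-2) = 10*-2 + (-2) = -22
x_1 = x_0 - alpha * f'(x_0) = -2 - 1 * -22 = 20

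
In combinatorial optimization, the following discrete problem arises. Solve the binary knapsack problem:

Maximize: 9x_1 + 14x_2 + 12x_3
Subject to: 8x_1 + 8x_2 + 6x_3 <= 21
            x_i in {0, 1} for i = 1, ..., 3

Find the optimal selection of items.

Items: item 1 (v=9, w=8), item 2 (v=14, w=8), item 3 (v=12, w=6)
Capacity: 21
Checking all 8 subsets (w = total weight, v = total value):
  {}: w = 0, v = 0
  {1}: w = 8, v = 9
  {2}: w = 8, v = 14
  {3}: w = 6, v = 12
  {1, 2}: w = 16, v = 23
  {1, 3}: w = 14, v = 21
  {2, 3}: w = 14, v = 26
  {1, 2, 3}: w = 22 > 21, infeasible
Best feasible subset: items [2, 3]
Total weight: 14 <= 21, total value: 26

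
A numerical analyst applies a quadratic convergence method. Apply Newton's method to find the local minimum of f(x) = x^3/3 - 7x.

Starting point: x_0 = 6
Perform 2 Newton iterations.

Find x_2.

f(x) = x^3/3 - 7x
f'(x) = x^2 - 7, f''(x) = 2x
Newton update: x_{n+1} = x_n - (x_n^2 - 7)/(2*x_n)
Step 1: x_0 = 6, f'=29, f''=12, x_1 = 43/12
Step 2: x_1 = 43/12, f'=841/144, f''=43/6, x_2 = 2857/1032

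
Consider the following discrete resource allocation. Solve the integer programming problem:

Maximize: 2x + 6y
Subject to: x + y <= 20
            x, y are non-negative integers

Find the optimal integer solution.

Objective: 2x + 6y, constraint: x + y <= 20
Coefficient of y is 6 > coefficient of x is 2, so allocate the entire budget to y.
Optimal: x = 0, y = 20, value = 120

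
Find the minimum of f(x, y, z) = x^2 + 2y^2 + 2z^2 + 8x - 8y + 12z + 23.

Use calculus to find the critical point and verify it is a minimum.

f(x,y,z) = x^2 + 2y^2 + 2z^2 + 8x - 8y + 12z + 23
df/dx = 2x + (8) = 0 => x = -4
df/dy = 4y + (-8) = 0 => y = 2
df/dz = 4z + (12) = 0 => z = -3
f(-4,2,-3) = 1*(-4)^2 + 2*(2)^2 + 2*(-3)^2 + 8*(-4) + -8*(2) + 12*(-3) + 23 = -19
Hessian is diagonal with entries 2, 4, 4 > 0, confirmed minimum.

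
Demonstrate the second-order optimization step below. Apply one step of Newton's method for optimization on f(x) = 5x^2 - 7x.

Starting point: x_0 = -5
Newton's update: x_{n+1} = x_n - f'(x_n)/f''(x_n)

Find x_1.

f(x) = 5x^2 - 7x
f'(x) = 10x + (-7), f''(x) = 10
Newton step: x_1 = x_0 - f'(x_0)/f''(x_0)
f'(-5) = -57
x_1 = -5 - -57/10 = 7/10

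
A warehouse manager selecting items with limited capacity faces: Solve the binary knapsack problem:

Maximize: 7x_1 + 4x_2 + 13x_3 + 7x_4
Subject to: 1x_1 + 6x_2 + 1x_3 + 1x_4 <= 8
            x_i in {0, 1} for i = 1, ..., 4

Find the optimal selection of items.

Items: item 1 (v=7, w=1), item 2 (v=4, w=6), item 3 (v=13, w=1), item 4 (v=7, w=1)
Capacity: 8
Checking all 16 subsets (w = total weight, v = total value):
  {}: w = 0, v = 0
  {1}: w = 1, v = 7
  {2}: w = 6, v = 4
  {3}: w = 1, v = 13
  {4}: w = 1, v = 7
  {1, 2}: w = 7, v = 11
  {1, 3}: w = 2, v = 20
  {1, 4}: w = 2, v = 14
  {2, 3}: w = 7, v = 17
  {2, 4}: w = 7, v = 11
  {3, 4}: w = 2, v = 20
  {1, 2, 3}: w = 8, v = 24
  {1, 2, 4}: w = 8, v = 18
  {1, 3, 4}: w = 3, v = 27
  {2, 3, 4}: w = 8, v = 24
  {1, 2, 3, 4}: w = 9 > 8, infeasible
Best feasible subset: items [1, 3, 4]
Total weight: 3 <= 8, total value: 27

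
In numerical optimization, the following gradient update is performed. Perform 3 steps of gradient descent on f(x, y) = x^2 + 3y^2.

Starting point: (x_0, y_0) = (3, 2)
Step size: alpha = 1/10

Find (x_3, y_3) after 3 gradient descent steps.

f(x,y) = x^2 + 3y^2
grad_x = 2x + 0y, grad_y = 6y + 0x
Step 1: grad = (6, 12), (12/5, 4/5)
Step 2: grad = (24/5, 24/5), (48/25, 8/25)
Step 3: grad = (96/25, 48/25), (192/125, 16/125)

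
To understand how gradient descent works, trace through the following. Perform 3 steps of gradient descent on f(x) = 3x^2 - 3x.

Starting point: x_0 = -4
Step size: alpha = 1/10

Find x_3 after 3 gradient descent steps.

f(x) = 3x^2 - 3x, f'(x) = 6x + (-3)
Step 1: f'(-4) = -27, x_1 = -4 - 1/10 * -27 = -13/10
Step 2: f'(-13/10) = -54/5, x_2 = -13/10 - 1/10 * -54/5 = -11/50
Step 3: f'(-11/50) = -108/25, x_3 = -11/50 - 1/10 * -108/25 = 53/250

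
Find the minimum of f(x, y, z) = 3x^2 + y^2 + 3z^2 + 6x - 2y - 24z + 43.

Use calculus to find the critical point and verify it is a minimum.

f(x,y,z) = 3x^2 + y^2 + 3z^2 + 6x - 2y - 24z + 43
df/dx = 6x + (6) = 0 => x = -1
df/dy = 2y + (-2) = 0 => y = 1
df/dz = 6z + (-24) = 0 => z = 4
f(-1,1,4) = 3*(-1)^2 + 1*(1)^2 + 3*(4)^2 + 6*(-1) + -2*(1) + -24*(4) + 43 = -9
Hessian is diagonal with entries 6, 2, 6 > 0, confirmed minimum.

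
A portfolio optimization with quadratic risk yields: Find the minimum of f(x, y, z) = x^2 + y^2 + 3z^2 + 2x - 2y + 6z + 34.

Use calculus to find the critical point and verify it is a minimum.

f(x,y,z) = x^2 + y^2 + 3z^2 + 2x - 2y + 6z + 34
df/dx = 2x + (2) = 0 => x = -1
df/dy = 2y + (-2) = 0 => y = 1
df/dz = 6z + (6) = 0 => z = -1
f(-1,1,-1) = 1*(-1)^2 + 1*(1)^2 + 3*(-1)^2 + 2*(-1) + -2*(1) + 6*(-1) + 34 = 29
Hessian is diagonal with entries 2, 2, 6 > 0, confirmed minimum.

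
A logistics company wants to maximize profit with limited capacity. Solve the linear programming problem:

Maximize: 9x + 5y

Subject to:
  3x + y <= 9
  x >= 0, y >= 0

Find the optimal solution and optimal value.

The feasible region has vertices at [(0, 0), (3, 0), (0, 9)].
Checking objective 9x + 5y at each vertex:
  (0, 0): 9*0 + 5*0 = 0
  (3, 0): 9*3 + 5*0 = 27
  (0, 9): 9*0 + 5*9 = 45
Maximum is 45 at (0, 9).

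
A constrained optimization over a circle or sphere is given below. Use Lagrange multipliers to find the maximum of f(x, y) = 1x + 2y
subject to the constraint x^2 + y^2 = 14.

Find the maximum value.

Set up Lagrange conditions: grad f = lambda * grad g
  1 = 2*lambda*x
  2 = 2*lambda*y
From these: x/y = 1/2, so x = 1t, y = 2t for some t.
Substitute into constraint: (1t)^2 + (2t)^2 = 14
  t^2 * 5 = 14
  t = sqrt(14/5)
Maximum = 1*x + 2*y = (1^2 + 2^2)*t = 5 * sqrt(14/5) = sqrt(70)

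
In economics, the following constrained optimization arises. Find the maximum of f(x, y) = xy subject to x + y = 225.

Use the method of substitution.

Substitute y = 225 - x into f(x,y) = xy:
g(x) = x(225 - x) = 225x - x^2
g'(x) = 225 - 2x = 0  =>  x = 225/2
y = 225 - 225/2 = 225/2
Maximum value = (225/2) * (225/2) = 50625/4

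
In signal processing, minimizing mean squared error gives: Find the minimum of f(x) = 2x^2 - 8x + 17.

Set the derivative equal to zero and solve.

f(x) = 2x^2 - 8x + 17
f'(x) = 4x + (-8) = 0
x = 8/4 = 2
f(2) = 9
Since f''(x) = 4 > 0, this is a minimum.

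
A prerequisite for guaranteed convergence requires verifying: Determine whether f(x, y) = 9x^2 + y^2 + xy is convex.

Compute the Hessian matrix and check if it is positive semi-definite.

f(x,y) = 9x^2 + y^2 + xy
Hessian H = [[18, 1], [1, 2]]
trace(H) = 20, det(H) = 35
Eigenvalues: (20 +/- sqrt(260)) / 2 = 18.06, 1.938
Since both eigenvalues > 0, f is convex.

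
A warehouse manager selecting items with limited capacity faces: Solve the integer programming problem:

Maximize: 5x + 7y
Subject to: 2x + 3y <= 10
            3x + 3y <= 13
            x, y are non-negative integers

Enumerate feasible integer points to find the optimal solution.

Constraint 1: 2x + 3y <= 10
Constraint 2: 3x + 3y <= 13
Feasible x range (need y >= 0): 0 <= x <= min(10/2, 13/3) => x in {0, ..., 4}.
Enumerate feasible integer points row by row (the coefficient of y is 7 > 0, so for each x the largest feasible y gives the best value):
  x = 0: y <= min((10 - 2*0)/3, (13 - 3*0)/3) => y in {0, ..., 3}; best 5*0 + 7*3 = 21
  x = 1: y <= min((10 - 2*1)/3, (13 - 3*1)/3) => y in {0, ..., 2}; best 5*1 + 7*2 = 19
  x = 2: y <= min((10 - 2*2)/3, (13 - 3*2)/3) => y in {0, ..., 2}; best 5*2 + 7*2 = 24
  x = 3: y <= min((10 - 2*3)/3, (13 - 3*3)/3) => y in {0, ..., 1}; best 5*3 + 7*1 = 22
  x = 4: y <= min((10 - 2*4)/3, (13 - 3*4)/3) => y in {0}; best 5*4 + 7*0 = 20
The maximum 5x + 7y = 24 is achieved at x = 2, y = 2.
Check: 2*2 + 3*2 = 10 <= 10 and 3*2 + 3*2 = 12 <= 13.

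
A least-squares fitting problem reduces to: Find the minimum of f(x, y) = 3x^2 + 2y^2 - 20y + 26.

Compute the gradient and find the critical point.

f(x,y) = 3x^2 + 2y^2 - 20y + 26
df/dx = 6x + (0) = 0  =>  x = 0
df/dy = 4y + (-20) = 0  =>  y = 5
f(0, 5) = 3*(0)^2 + 2*(5)^2 + -20*(5) + 26 = -24
Hessian is diagonal with entries 6, 4 > 0, so this is a minimum.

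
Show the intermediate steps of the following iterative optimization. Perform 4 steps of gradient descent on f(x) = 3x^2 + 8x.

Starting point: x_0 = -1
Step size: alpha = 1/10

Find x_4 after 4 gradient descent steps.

f(x) = 3x^2 + 8x, f'(x) = 6x + (8)
Step 1: f'(-1) = 2, x_1 = -1 - 1/10 * 2 = -6/5
Step 2: f'(-6/5) = 4/5, x_2 = -6/5 - 1/10 * 4/5 = -32/25
Step 3: f'(-32/25) = 8/25, x_3 = -32/25 - 1/10 * 8/25 = -164/125
Step 4: f'(-164/125) = 16/125, x_4 = -164/125 - 1/10 * 16/125 = -828/625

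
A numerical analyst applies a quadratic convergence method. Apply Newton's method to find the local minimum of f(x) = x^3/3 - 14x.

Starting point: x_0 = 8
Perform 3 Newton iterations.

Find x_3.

f(x) = x^3/3 - 14x
f'(x) = x^2 - 14, f''(x) = 2x
Newton update: x_{n+1} = x_n - (x_n^2 - 14)/(2*x_n)
Step 1: x_0 = 8, f'=50, f''=16, x_1 = 39/8
Step 2: x_1 = 39/8, f'=625/64, f''=39/4, x_2 = 2417/624
Step 3: x_2 = 2417/624, f'=390625/389376, f''=2417/312, x_3 = 11293153/3016416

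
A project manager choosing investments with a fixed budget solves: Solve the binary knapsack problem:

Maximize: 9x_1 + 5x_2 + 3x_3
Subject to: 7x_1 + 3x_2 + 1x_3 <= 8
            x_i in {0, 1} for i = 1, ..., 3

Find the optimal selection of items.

Items: item 1 (v=9, w=7), item 2 (v=5, w=3), item 3 (v=3, w=1)
Capacity: 8
Checking all 8 subsets (w = total weight, v = total value):
  {}: w = 0, v = 0
  {1}: w = 7, v = 9
  {2}: w = 3, v = 5
  {3}: w = 1, v = 3
  {1, 2}: w = 10 > 8, infeasible
  {1, 3}: w = 8, v = 12
  {2, 3}: w = 4, v = 8
  {1, 2, 3}: w = 11 > 8, infeasible
Best feasible subset: items [1, 3]
Total weight: 8 <= 8, total value: 12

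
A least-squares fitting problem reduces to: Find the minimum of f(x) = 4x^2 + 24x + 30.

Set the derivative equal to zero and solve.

f(x) = 4x^2 + 24x + 30
f'(x) = 8x + (24) = 0
x = -24/8 = -3
f(-3) = -6
Since f''(x) = 8 > 0, this is a minimum.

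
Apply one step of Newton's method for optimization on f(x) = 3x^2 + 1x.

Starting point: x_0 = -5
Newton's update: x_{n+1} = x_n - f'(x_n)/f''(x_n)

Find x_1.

f(x) = 3x^2 + 1x
f'(x) = 6x + (1), f''(x) = 6
Newton step: x_1 = x_0 - f'(x_0)/f''(x_0)
f'(-5) = -29
x_1 = -5 - -29/6 = -1/6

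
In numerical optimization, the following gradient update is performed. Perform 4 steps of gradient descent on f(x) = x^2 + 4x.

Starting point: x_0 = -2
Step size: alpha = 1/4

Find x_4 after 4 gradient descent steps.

f(x) = x^2 + 4x, f'(x) = 2x + (4)
Step 1: f'(-2) = 0, x_1 = -2 - 1/4 * 0 = -2
Step 2: f'(-2) = 0, x_2 = -2 - 1/4 * 0 = -2
Step 3: f'(-2) = 0, x_3 = -2 - 1/4 * 0 = -2
Step 4: f'(-2) = 0, x_4 = -2 - 1/4 * 0 = -2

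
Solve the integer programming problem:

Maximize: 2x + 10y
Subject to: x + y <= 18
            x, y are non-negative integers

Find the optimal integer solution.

Objective: 2x + 10y, constraint: x + y <= 18
Coefficient of y is 10 > coefficient of x is 2, so allocate the entire budget to y.
Optimal: x = 0, y = 18, value = 180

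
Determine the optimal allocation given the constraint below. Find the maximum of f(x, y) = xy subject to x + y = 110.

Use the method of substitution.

Substitute y = 110 - x into f(x,y) = xy:
g(x) = x(110 - x) = 110x - x^2
g'(x) = 110 - 2x = 0  =>  x = 55
y = 110 - 55 = 55
Maximum value = 55 * 55 = 3025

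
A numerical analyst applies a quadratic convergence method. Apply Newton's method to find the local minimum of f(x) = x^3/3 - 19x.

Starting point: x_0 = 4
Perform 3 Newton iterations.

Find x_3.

f(x) = x^3/3 - 19x
f'(x) = x^2 - 19, f''(x) = 2x
Newton update: x_{n+1} = x_n - (x_n^2 - 19)/(2*x_n)
Step 1: x_0 = 4, f'=-3, f''=8, x_1 = 35/8
Step 2: x_1 = 35/8, f'=9/64, f''=35/4, x_2 = 2441/560
Step 3: x_2 = 2441/560, f'=81/313600, f''=2441/280, x_3 = 11916881/2733920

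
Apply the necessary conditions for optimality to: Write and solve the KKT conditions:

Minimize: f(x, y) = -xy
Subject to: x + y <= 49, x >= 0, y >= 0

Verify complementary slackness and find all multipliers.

Problem: min -xy s.t. x + y <= 49 (multiplier lambda), x >= 0 (mu_x), y >= 0 (mu_y)
KKT stationarity: -y + lambda - mu_x = 0, -x + lambda - mu_y = 0, with lambda, mu_x, mu_y >= 0
Complementary slackness: lambda*(x + y - 49) = 0, mu_x*x = 0, mu_y*y = 0
If lambda = 0: y = -mu_x <= 0 and x = -mu_y <= 0 force x = y = 0 with f = 0; but x = y = 49/2 is feasible with f = -2401/4 < 0, so this is not the minimum. Hence lambda > 0 and x + y = 49.
Try x > 0, y > 0 (so mu_x = mu_y = 0): y = lambda, x = lambda => x = y = lambda
x + y = 49 => 2*lambda = 49 => lambda = 49/2
x* = y* = 49/2 > 0, consistent with mu_x = mu_y = 0.
(Any feasible point with x = 0 or y = 0 has f = 0 > -2401/4, so the minimum is not on those boundaries.)
min(-xy) = -2401/4 (i.e. max xy = 2401/4)
Multipliers: lambda = 49/2, mu_x = 0, mu_y = 0
Complementary slackness: lambda*(x + y - 49) = 49/2*(49/2 + 49/2 - 49) = 0, mu_x*x = 0*49/2 = 0, mu_y*y = 0*49/2 = 0. Satisfied.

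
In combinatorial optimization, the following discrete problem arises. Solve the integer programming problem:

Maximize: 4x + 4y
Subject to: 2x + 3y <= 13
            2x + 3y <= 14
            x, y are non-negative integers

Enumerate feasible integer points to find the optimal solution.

Constraint 1: 2x + 3y <= 13
Constraint 2: 2x + 3y <= 14
Feasible x range (need y >= 0): 0 <= x <= min(13/2, 14/2) => x in {0, ..., 6}.
Enumerate feasible integer points row by row (the coefficient of y is 4 > 0, so for each x the largest feasible y gives the best value):
  x = 0: y <= min((13 - 2*0)/3, (14 - 2*0)/3) => y in {0, ..., 4}; best 4*0 + 4*4 = 16
  x = 1: y <= min((13 - 2*1)/3, (14 - 2*1)/3) => y in {0, ..., 3}; best 4*1 + 4*3 = 16
  x = 2: y <= min((13 - 2*2)/3, (14 - 2*2)/3) => y in {0, ..., 3}; best 4*2 + 4*3 = 20
  x = 3: y <= min((13 - 2*3)/3, (14 - 2*3)/3) => y in {0, ..., 2}; best 4*3 + 4*2 = 20
  x = 4: y <= min((13 - 2*4)/3, (14 - 2*4)/3) => y in {0, ..., 1}; best 4*4 + 4*1 = 20
  x = 5: y <= min((13 - 2*5)/3, (14 - 2*5)/3) => y in {0, ..., 1}; best 4*5 + 4*1 = 24
  x = 6: y <= min((13 - 2*6)/3, (14 - 2*6)/3) => y in {0}; best 4*6 + 4*0 = 24
The maximum 4x + 4y = 24 is achieved at x = 5, y = 1.
(The same value 24 is also attained at (6, 0).)
Check: 2*5 + 3*1 = 13 <= 13 and 2*5 + 3*1 = 13 <= 14.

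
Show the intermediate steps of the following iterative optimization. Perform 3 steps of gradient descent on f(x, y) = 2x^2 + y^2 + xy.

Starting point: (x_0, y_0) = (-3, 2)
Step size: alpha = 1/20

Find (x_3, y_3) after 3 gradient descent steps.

f(x,y) = 2x^2 + y^2 + xy
grad_x = 4x + 1y, grad_y = 2y + 1x
Step 1: grad = (-10, 1), (-5/2, 39/20)
Step 2: grad = (-161/20, 7/5), (-839/400, 47/25)
Step 3: grad = (-651/100, 133/80), (-443/250, 115/64)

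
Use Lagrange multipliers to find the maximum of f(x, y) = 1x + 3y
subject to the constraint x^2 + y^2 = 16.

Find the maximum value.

Set up Lagrange conditions: grad f = lambda * grad g
  1 = 2*lambda*x
  3 = 2*lambda*y
From these: x/y = 1/3, so x = 1t, y = 3t for some t.
Substitute into constraint: (1t)^2 + (3t)^2 = 16
  t^2 * 10 = 16
  t = sqrt(16/10)
Maximum = 1*x + 3*y = (1^2 + 3^2)*t = 10 * sqrt(16/10) = sqrt(160)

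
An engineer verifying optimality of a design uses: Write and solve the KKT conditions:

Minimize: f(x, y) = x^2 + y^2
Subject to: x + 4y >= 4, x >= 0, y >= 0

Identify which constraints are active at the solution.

KKT conditions for min x^2 + y^2 s.t. 1x + 4y >= 4, x >= 0, y >= 0:
Stationarity: 2x = mu*1 + mu_x, 2y = mu*4 + mu_y, with mu, mu_x, mu_y >= 0
Complementary slackness: mu*(x + 4y - 4) = 0, mu_x*x = 0, mu_y*y = 0
(0, 0) is infeasible (1*0 + 4*0 < 4), so if mu = 0 stationarity would force x = mu_x/2 >= 0, y = mu_y/2 >= 0 with mu_x*x = mu_y*y = 0, i.e. x = y = 0: contradiction. Hence mu > 0 and x + 4y = 4 is active.
Try x > 0, y > 0 (so mu_x = mu_y = 0): x = 1*mu/2, y = 4*mu/2
Substitute: 1*(1*mu/2) + 4*(4*mu/2) = 4
  mu*17/2 = 4 => mu = 8/17
x* = 4/17 > 0, y* = 16/17 > 0, consistent with mu_x = mu_y = 0.
f is convex and the constraints are linear, so this KKT point is the global minimum.
f* = 16/17
Active constraints: x + 4y >= 4 (holds with equality, mu = 8/17 > 0); x >= 0 and y >= 0 are inactive (mu_x = mu_y = 0).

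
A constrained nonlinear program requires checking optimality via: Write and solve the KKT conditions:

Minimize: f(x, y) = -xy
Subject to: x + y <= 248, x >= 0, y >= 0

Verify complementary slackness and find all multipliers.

Problem: min -xy s.t. x + y <= 248 (multiplier lambda), x >= 0 (mu_x), y >= 0 (mu_y)
KKT stationarity: -y + lambda - mu_x = 0, -x + lambda - mu_y = 0, with lambda, mu_x, mu_y >= 0
Complementary slackness: lambda*(x + y - 248) = 0, mu_x*x = 0, mu_y*y = 0
If lambda = 0: y = -mu_x <= 0 and x = -mu_y <= 0 force x = y = 0 with f = 0; but x = y = 124 is feasible with f = -15376 < 0, so this is not the minimum. Hence lambda > 0 and x + y = 248.
Try x > 0, y > 0 (so mu_x = mu_y = 0): y = lambda, x = lambda => x = y = lambda
x + y = 248 => 2*lambda = 248 => lambda = 124
x* = y* = 124 > 0, consistent with mu_x = mu_y = 0.
(Any feasible point with x = 0 or y = 0 has f = 0 > -15376, so the minimum is not on those boundaries.)
min(-xy) = -15376 (i.e. max xy = 15376)
Multipliers: lambda = 124, mu_x = 0, mu_y = 0
Complementary slackness: lambda*(x + y - 248) = 124*(124 + 124 - 248) = 0, mu_x*x = 0*124 = 0, mu_y*y = 0*124 = 0. Satisfied.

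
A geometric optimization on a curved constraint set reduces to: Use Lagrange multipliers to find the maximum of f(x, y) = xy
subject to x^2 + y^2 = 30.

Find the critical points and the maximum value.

Lagrange conditions: y = 2*lambda*x and x = 2*lambda*y
If x = 0 then y = 0, violating the constraint, so x, y != 0.
Dividing: y/x = x/y => x^2 = y^2 => y = x or y = -x
Constraint: 2x^2 = 30 => x^2 = 15 => x = +/-sqrt(15)
Critical points: (sqrt(15), sqrt(15)), (-sqrt(15), -sqrt(15)), (sqrt(15), -sqrt(15)), (-sqrt(15), sqrt(15))
  y = x:  xy = x^2 = 15  at (sqrt(15), sqrt(15)) and (-sqrt(15), -sqrt(15))
  y = -x: xy = -x^2 = -15 at (sqrt(15), -sqrt(15)) and (-sqrt(15), sqrt(15))
Maximum xy = 15 at (sqrt(15), sqrt(15)) and (-sqrt(15), -sqrt(15))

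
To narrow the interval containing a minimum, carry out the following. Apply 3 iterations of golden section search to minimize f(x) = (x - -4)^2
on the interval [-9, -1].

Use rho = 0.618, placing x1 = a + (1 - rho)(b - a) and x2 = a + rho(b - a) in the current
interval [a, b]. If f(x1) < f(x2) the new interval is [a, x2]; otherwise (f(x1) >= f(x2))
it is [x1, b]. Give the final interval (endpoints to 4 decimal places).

Golden section search for min of f(x) = (x - -4)^2 on [-9, -1].
Each step: x1 = a + (1 - rho)(b - a), x2 = a + rho(b - a); if f(x1) < f(x2) keep [a, x2], otherwise keep [x1, b].
Step 1: [-9.0000, -1.0000], x1=-5.9440 (f=3.7791), x2=-4.0560 (f=0.0031); f(x1) > f(x2) => keep [-5.9440, -1.0000]
Step 2: [-5.9440, -1.0000], x1=-4.0554 (f=0.0031), x2=-2.8886 (f=1.2352); f(x1) < f(x2) => keep [-5.9440, -2.8886]
Step 3: [-5.9440, -2.8886], x1=-4.7768 (f=0.6035), x2=-4.0558 (f=0.0031); f(x1) > f(x2) => keep [-4.7768, -2.8886]
Final interval: [-4.7768, -2.8886]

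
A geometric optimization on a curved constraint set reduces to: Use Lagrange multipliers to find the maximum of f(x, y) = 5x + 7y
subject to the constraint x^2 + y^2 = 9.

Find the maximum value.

Set up Lagrange conditions: grad f = lambda * grad g
  5 = 2*lambda*x
  7 = 2*lambda*y
From these: x/y = 5/7, so x = 5t, y = 7t for some t.
Substitute into constraint: (5t)^2 + (7t)^2 = 9
  t^2 * 74 = 9
  t = sqrt(9/74)
Maximum = 5*x + 7*y = (5^2 + 7^2)*t = 74 * sqrt(9/74) = sqrt(666)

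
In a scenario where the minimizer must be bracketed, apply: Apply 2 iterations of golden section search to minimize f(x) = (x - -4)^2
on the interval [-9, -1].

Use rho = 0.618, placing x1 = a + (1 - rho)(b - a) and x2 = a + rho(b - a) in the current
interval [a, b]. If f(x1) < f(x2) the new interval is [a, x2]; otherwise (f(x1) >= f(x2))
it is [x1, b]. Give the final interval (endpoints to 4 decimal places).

Golden section search for min of f(x) = (x - -4)^2 on [-9, -1].
Each step: x1 = a + (1 - rho)(b - a), x2 = a + rho(b - a); if f(x1) < f(x2) keep [a, x2], otherwise keep [x1, b].
Step 1: [-9.0000, -1.0000], x1=-5.9440 (f=3.7791), x2=-4.0560 (f=0.0031); f(x1) > f(x2) => keep [-5.9440, -1.0000]
Step 2: [-5.9440, -1.0000], x1=-4.0554 (f=0.0031), x2=-2.8886 (f=1.2352); f(x1) < f(x2) => keep [-5.9440, -2.8886]
Final interval: [-5.9440, -2.8886]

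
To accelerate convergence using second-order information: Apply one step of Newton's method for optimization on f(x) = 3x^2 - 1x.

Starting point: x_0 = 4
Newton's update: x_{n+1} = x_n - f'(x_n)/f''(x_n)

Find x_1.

f(x) = 3x^2 - 1x
f'(x) = 6x + (-1), f''(x) = 6
Newton step: x_1 = x_0 - f'(x_0)/f''(x_0)
f'(4) = 23
x_1 = 4 - 23/6 = 1/6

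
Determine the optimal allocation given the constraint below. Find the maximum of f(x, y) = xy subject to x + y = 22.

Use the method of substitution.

Substitute y = 22 - x into f(x,y) = xy:
g(x) = x(22 - x) = 22x - x^2
g'(x) = 22 - 2x = 0  =>  x = 11
y = 22 - 11 = 11
Maximum value = 11 * 11 = 121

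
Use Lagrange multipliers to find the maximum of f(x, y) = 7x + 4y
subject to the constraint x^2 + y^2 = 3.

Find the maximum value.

Set up Lagrange conditions: grad f = lambda * grad g
  7 = 2*lambda*x
  4 = 2*lambda*y
From these: x/y = 7/4, so x = 7t, y = 4t for some t.
Substitute into constraint: (7t)^2 + (4t)^2 = 3
  t^2 * 65 = 3
  t = sqrt(3/65)
Maximum = 7*x + 4*y = (7^2 + 4^2)*t = 65 * sqrt(3/65) = sqrt(195)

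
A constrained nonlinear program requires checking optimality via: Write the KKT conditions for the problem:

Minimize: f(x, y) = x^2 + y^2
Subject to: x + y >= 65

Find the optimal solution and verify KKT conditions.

KKT conditions for min x^2 + y^2 s.t. x + y >= 65:
Stationarity: 2x = mu, 2y = mu
So x = y = mu/2.
Complementary slackness: mu*(x + y - 65) = 0
Primal feasibility: x + y >= 65; dual feasibility: mu >= 0
If mu = 0 then x = y = 0, but 0 + 0 < 65 is infeasible, so the constraint is active.
Constraint active: x + y = 2*(mu/2) = 65 => mu = 65
x = y = 65/2, f = 4225/2
Verify: stationarity 2*(65/2) = 65 = mu; primal 65/2 + 65/2 = 65 >= 65; dual mu = 65 >= 0; complementary slackness 65*(65 - 65) = 0. All KKT conditions hold.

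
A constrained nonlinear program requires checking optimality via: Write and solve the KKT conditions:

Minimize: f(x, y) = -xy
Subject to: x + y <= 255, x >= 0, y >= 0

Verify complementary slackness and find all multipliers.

Problem: min -xy s.t. x + y <= 255 (multiplier lambda), x >= 0 (mu_x), y >= 0 (mu_y)
KKT stationarity: -y + lambda - mu_x = 0, -x + lambda - mu_y = 0, with lambda, mu_x, mu_y >= 0
Complementary slackness: lambda*(x + y - 255) = 0, mu_x*x = 0, mu_y*y = 0
If lambda = 0: y = -mu_x <= 0 and x = -mu_y <= 0 force x = y = 0 with f = 0; but x = y = 255/2 is feasible with f = -65025/4 < 0, so this is not the minimum. Hence lambda > 0 and x + y = 255.
Try x > 0, y > 0 (so mu_x = mu_y = 0): y = lambda, x = lambda => x = y = lambda
x + y = 255 => 2*lambda = 255 => lambda = 255/2
x* = y* = 255/2 > 0, consistent with mu_x = mu_y = 0.
(Any feasible point with x = 0 or y = 0 has f = 0 > -65025/4, so the minimum is not on those boundaries.)
min(-xy) = -65025/4 (i.e. max xy = 65025/4)
Multipliers: lambda = 255/2, mu_x = 0, mu_y = 0
Complementary slackness: lambda*(x + y - 255) = 255/2*(255/2 + 255/2 - 255) = 0, mu_x*x = 0*255/2 = 0, mu_y*y = 0*255/2 = 0. Satisfied.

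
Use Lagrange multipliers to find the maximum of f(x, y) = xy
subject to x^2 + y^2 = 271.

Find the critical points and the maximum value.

Lagrange conditions: y = 2*lambda*x and x = 2*lambda*y
If x = 0 then y = 0, violating the constraint, so x, y != 0.
Dividing: y/x = x/y => x^2 = y^2 => y = x or y = -x
Constraint: 2x^2 = 271 => x^2 = 271/2 => x = +/-sqrt(271/2)
Critical points: (sqrt(271/2), sqrt(271/2)), (-sqrt(271/2), -sqrt(271/2)), (sqrt(271/2), -sqrt(271/2)), (-sqrt(271/2), sqrt(271/2))
  y = x:  xy = x^2 = 271/2  at (sqrt(271/2), sqrt(271/2)) and (-sqrt(271/2), -sqrt(271/2))
  y = -x: xy = -x^2 = -271/2 at (sqrt(271/2), -sqrt(271/2)) and (-sqrt(271/2), sqrt(271/2))
Maximum xy = 271/2 at (sqrt(271/2), sqrt(271/2)) and (-sqrt(271/2), -sqrt(271/2))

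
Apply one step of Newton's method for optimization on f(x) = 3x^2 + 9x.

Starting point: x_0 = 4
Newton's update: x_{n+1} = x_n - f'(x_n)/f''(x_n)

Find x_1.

f(x) = 3x^2 + 9x
f'(x) = 6x + (9), f''(x) = 6
Newton step: x_1 = x_0 - f'(x_0)/f''(x_0)
f'(4) = 33
x_1 = 4 - 33/6 = -3/2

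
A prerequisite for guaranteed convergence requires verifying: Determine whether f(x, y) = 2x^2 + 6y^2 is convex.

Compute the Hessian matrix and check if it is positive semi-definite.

f(x,y) = 2x^2 + 6y^2
Hessian H = [[4, 0], [0, 12]]
trace(H) = 16, det(H) = 48
Eigenvalues: (16 +/- sqrt(64)) / 2 = 12, 4
Since both eigenvalues > 0, f is convex.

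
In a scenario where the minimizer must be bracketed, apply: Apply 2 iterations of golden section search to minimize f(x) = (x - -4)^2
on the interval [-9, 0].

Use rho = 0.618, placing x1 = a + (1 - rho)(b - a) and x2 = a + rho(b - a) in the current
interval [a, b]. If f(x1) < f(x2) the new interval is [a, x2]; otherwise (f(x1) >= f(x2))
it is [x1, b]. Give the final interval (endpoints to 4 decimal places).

Golden section search for min of f(x) = (x - -4)^2 on [-9, 0].
Each step: x1 = a + (1 - rho)(b - a), x2 = a + rho(b - a); if f(x1) < f(x2) keep [a, x2], otherwise keep [x1, b].
Step 1: [-9.0000, 0.0000], x1=-5.5620 (f=2.4398), x2=-3.4380 (f=0.3158); f(x1) > f(x2) => keep [-5.5620, 0.0000]
Step 2: [-5.5620, 0.0000], x1=-3.4373 (f=0.3166), x2=-2.1247 (f=3.5168); f(x1) < f(x2) => keep [-5.5620, -2.1247]
Final interval: [-5.5620, -2.1247]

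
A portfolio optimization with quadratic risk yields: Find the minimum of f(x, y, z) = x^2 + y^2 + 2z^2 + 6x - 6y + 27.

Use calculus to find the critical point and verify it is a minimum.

f(x,y,z) = x^2 + y^2 + 2z^2 + 6x - 6y + 27
df/dx = 2x + (6) = 0 => x = -3
df/dy = 2y + (-6) = 0 => y = 3
df/dz = 4z + (0) = 0 => z = 0
f(-3,3,0) = 1*(-3)^2 + 1*(3)^2 + 2*(0)^2 + 6*(-3) + -6*(3) + 27 = 9
Hessian is diagonal with entries 2, 2, 4 > 0, confirmed minimum.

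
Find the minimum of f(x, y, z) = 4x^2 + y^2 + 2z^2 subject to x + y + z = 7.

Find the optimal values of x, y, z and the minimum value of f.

Using Lagrange multipliers on f = 4x^2 + y^2 + 2z^2 with constraint x + y + z = 7:
Conditions: 2*4*x = lambda, 2*1*y = lambda, 2*2*z = lambda
So x = lambda/8, y = lambda/2, z = lambda/4
Substituting into constraint: lambda * (7/8) = 7
lambda = 8
x = 1, y = 4, z = 2
Minimum value = 28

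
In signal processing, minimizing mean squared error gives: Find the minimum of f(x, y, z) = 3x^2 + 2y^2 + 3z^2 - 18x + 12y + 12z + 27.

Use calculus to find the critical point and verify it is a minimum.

f(x,y,z) = 3x^2 + 2y^2 + 3z^2 - 18x + 12y + 12z + 27
df/dx = 6x + (-18) = 0 => x = 3
df/dy = 4y + (12) = 0 => y = -3
df/dz = 6z + (12) = 0 => z = -2
f(3,-3,-2) = 3*(3)^2 + 2*(-3)^2 + 3*(-2)^2 + -18*(3) + 12*(-3) + 12*(-2) + 27 = -30
Hessian is diagonal with entries 6, 4, 6 > 0, confirmed minimum.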